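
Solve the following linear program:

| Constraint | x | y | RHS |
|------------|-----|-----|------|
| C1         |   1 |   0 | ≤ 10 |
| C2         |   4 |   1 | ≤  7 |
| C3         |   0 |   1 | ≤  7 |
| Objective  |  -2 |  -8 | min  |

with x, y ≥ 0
Each vertex is the intersection of two constraint boundaries that also satisfies all remaining constraints:
  x = 0 and y = 0 → (0, 0)
  4x + y = 7 and y = 0 → (1.75, 0)
  4x + y = 7 and y = 7 → (0, 7)

Evaluating z = -2x - 8y at each vertex:
  (0, 0): z = 0
  (1.75, 0): z = -3.5
  (0, 7): z = -56

The minimum is at (0, 7) with z = -56.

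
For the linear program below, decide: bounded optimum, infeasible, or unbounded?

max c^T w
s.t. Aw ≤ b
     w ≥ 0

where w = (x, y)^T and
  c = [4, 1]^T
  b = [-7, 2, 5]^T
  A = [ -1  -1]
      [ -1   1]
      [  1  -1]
Feasible point: (3, 4) satisfies every constraint, so the LP is feasible.
Direction d = (1, 1): for each constraint row a, a·d ≤ 0 —
  (-1)(1) + (-1)(1) = -2 ≤ 0
  (-1)(1) + (1)(1) = 0 ≤ 0
  (1)(1) + (-1)(1) = 0 ≤ 0
and d ≥ 0, so (3, 4) + t·d stays feasible for every t ≥ 0. Along this ray z = 4x + y changes by 5 per unit t, so z → +∞.

The LP is unbounded; z can be made arbitrarily large.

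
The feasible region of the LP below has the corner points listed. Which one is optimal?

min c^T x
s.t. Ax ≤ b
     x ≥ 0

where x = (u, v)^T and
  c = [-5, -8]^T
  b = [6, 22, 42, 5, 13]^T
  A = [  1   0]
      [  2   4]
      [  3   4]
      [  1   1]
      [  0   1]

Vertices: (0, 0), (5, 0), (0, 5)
Evaluating z = -5u - 8v at each vertex:
  (0, 0): z = 0
  (5, 0): z = -25
  (0, 5): z = -40

The smallest value is z = -40, attained at (0, 5).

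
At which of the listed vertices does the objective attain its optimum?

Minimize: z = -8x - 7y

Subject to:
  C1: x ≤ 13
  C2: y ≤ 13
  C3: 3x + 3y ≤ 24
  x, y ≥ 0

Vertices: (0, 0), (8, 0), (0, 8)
Evaluating z = -8x - 7y at each vertex:
  (0, 0): z = 0
  (8, 0): z = -64
  (0, 8): z = -56

The smallest value is z = -64, attained at (8, 0).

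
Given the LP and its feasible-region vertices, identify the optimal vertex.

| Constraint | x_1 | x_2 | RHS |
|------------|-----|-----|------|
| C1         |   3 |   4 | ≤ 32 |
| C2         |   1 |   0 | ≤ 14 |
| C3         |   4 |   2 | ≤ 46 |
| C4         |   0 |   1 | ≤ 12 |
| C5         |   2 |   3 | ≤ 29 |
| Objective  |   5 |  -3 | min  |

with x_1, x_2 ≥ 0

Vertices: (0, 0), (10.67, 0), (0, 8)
Evaluating z = 5x_1 - 3x_2 at each vertex:
  (0, 0): z = 0
  (10.67, 0): z = 53.33
  (0, 8): z = -24

The smallest value is z = -24, attained at (0, 8).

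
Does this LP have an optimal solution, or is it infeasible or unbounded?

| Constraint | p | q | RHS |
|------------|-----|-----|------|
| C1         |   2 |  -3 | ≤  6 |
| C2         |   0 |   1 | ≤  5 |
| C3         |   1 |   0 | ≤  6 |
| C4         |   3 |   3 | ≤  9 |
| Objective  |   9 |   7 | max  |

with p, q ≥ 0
The point (3, 0) satisfies every constraint, so the LP is feasible; the constraints give p ≤ 6 and q ≤ 5, which with p, q ≥ 0 keep the feasible region inside a bounded box. A feasible, bounded LP attains a finite optimum at a vertex.

The LP has an optimal solution: (3, 0) with z = 27.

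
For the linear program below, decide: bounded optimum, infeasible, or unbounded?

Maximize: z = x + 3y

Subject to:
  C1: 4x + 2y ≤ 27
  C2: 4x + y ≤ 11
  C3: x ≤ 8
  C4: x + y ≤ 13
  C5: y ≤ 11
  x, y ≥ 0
The point (0, 11) satisfies every constraint, so the LP is feasible; the constraints give x ≤ 8 and y ≤ 11, which with x, y ≥ 0 keep the feasible region inside a bounded box. A feasible, bounded LP attains a finite optimum at a vertex.

Bounded optimum: z* = 33 at (0, 11).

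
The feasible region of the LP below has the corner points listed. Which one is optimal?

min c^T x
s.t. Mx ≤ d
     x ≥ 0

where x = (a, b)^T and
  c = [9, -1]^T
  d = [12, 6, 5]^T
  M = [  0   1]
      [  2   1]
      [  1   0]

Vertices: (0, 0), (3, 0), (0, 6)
Evaluating z = 9a - b at each vertex:
  (0, 0): z = 0
  (3, 0): z = 27
  (0, 6): z = -6

The smallest value is z = -6, attained at (0, 6).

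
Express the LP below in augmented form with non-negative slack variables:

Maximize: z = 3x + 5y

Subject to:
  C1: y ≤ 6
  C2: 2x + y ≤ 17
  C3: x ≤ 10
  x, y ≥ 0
max z = 3x + 5y

s.t.
  y + s1 = 6
  2x + y + s2 = 17
  x + s3 = 10
  x, y, s1, s2, s3 ≥ 0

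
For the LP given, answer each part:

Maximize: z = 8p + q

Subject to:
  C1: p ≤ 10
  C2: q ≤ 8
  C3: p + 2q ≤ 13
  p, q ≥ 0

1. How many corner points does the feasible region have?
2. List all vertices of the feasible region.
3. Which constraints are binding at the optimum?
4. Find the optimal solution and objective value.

1. 4
2. (0, 0), (10, 0), (10, 1.5), (0, 6.5)
3. C1, C3
4. p = 10, q = 1.5, z = 81.5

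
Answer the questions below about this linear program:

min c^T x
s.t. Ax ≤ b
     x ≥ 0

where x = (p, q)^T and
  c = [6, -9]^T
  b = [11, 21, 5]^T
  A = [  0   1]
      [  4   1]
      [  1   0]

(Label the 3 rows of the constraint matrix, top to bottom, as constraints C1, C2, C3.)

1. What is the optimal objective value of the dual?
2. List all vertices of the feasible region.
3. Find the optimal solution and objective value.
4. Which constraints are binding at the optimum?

1. -99 (by strong duality, equal to the primal optimum)
2. (0, 0), (5, 0), (5, 1), (2.5, 11), (0, 11)
3. p = 0, q = 11, z = -99
4. C1, p ≥ 0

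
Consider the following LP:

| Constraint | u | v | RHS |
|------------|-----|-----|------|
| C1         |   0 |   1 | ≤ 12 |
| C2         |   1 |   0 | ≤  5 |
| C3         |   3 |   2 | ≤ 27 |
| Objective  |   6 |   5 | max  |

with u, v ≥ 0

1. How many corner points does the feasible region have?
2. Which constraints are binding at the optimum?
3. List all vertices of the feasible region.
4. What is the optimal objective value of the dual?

1. 5
2. C1, C3
3. (0, 0), (5, 0), (5, 6), (1, 12), (0, 12)
4. 66 (by strong duality, equal to the primal optimum)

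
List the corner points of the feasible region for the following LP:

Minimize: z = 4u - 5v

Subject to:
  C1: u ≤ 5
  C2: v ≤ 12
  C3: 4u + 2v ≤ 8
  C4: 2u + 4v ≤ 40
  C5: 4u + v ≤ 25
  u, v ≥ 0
Each vertex is the intersection of two constraint boundaries that also satisfies all remaining constraints:
  u = 0 and v = 0 → (0, 0)
  4u + 2v = 8 and v = 0 → (2, 0)
  4u + 2v = 8 and u = 0 → (0, 4)

Vertices: (0, 0), (2, 0), (0, 4)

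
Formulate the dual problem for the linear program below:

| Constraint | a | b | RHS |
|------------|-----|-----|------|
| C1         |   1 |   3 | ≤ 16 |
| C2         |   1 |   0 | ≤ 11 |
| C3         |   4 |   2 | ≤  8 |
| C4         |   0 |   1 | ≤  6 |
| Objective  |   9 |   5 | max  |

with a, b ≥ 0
Minimize: z = 16y1 + 11y2 + 8y3 + 6y4

Subject to:
  C1: -y1 - y2 - 4y3 ≤ -9
  C2: -3y1 - 2y3 - y4 ≤ -5
  y1, y2, y3, y4 ≥ 0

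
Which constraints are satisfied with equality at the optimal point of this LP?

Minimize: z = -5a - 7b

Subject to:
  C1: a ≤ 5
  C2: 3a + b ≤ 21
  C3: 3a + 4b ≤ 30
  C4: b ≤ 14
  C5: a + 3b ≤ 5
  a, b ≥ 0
Optimal: a = 5, b = 0
Slack at optimum:
  C1: slack = 0 (binding)
  C2: slack = 6
  C3: slack = 15
  C4: slack = 14
  C5: slack = 0 (binding)
  a ≥ 0: a = 5
  b ≥ 0: b = 0 (binding)
Binding constraints: C1, C5, b ≥ 0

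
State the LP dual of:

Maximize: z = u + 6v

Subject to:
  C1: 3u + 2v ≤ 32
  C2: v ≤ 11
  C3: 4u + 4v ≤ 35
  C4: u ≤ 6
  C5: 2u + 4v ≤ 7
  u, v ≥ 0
Minimize: z = 32y1 + 11y2 + 35y3 + 6y4 + 7y5

Subject to:
  C1: -3y1 - 4y3 - y4 - 2y5 ≤ -1
  C2: -2y1 - y2 - 4y3 - 4y5 ≤ -6
  y1, y2, y3, y4, y5 ≥ 0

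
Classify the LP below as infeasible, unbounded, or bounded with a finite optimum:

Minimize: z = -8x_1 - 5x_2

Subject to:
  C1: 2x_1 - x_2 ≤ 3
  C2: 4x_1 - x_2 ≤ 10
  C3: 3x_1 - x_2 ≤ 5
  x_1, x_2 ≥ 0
Feasible point: (0, 0) satisfies every constraint, so the LP is feasible.
Direction d = (0, 1): for each constraint row a, a·d ≤ 0 —
  (2)(0) + (-1)(1) = -1 ≤ 0
  (4)(0) + (-1)(1) = -1 ≤ 0
  (3)(0) + (-1)(1) = -1 ≤ 0
and d ≥ 0, so (0, 0) + t·d stays feasible for every t ≥ 0. Along this ray z = -8x_1 - 5x_2 changes by -5 per unit t, so z → −∞.

The LP is unbounded; z can be made arbitrarily small.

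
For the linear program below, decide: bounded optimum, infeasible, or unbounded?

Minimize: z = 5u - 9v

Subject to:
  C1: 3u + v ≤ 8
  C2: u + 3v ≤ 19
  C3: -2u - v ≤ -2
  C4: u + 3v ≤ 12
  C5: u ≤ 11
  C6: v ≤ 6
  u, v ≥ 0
The point (0, 4) satisfies every constraint, so the LP is feasible; the constraints give u ≤ 11 and v ≤ 6, which with u, v ≥ 0 keep the feasible region inside a bounded box. A feasible, bounded LP attains a finite optimum at a vertex.

Bounded optimum: z* = -36 at (0, 4).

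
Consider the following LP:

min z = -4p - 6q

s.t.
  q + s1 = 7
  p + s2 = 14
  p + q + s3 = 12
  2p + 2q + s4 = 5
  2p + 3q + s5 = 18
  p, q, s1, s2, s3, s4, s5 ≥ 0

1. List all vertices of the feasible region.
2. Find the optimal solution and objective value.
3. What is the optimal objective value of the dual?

1. (0, 0), (2.5, 0), (0, 2.5)
2. p = 0, q = 2.5, z = -15
3. -15 (by strong duality, equal to the primal optimum)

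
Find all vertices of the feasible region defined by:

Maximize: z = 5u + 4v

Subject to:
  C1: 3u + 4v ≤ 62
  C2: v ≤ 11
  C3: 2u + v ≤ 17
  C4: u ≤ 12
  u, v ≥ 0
Each vertex is the intersection of two constraint boundaries that also satisfies all remaining constraints:
  u = 0 and v = 0 → (0, 0)
  2u + v = 17 and v = 0 → (8.5, 0)
  v = 11 and 2u + v = 17 → (3, 11)
  v = 11 and u = 0 → (0, 11)

Vertices: (0, 0), (8.5, 0), (3, 11), (0, 11)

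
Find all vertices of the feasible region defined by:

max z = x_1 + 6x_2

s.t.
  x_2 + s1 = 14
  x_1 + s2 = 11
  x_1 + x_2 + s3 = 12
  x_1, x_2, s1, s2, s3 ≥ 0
Each vertex is the intersection of two constraint boundaries that also satisfies all remaining constraints:
  x_1 = 0 and x_2 = 0 → (0, 0)
  x_1 = 11 and x_2 = 0 → (11, 0)
  x_1 = 11 and x_1 + x_2 = 12 → (11, 1)
  x_1 + x_2 = 12 and x_1 = 0 → (0, 12)

Vertices: (0, 0), (11, 0), (11, 1), (0, 12)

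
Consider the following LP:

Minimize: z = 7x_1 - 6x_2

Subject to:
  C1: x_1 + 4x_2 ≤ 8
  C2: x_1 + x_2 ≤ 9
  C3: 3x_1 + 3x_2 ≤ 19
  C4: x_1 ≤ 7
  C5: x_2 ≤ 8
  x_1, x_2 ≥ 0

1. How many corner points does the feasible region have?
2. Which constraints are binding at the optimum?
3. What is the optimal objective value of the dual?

1. 4
2. C1, x_1 ≥ 0
3. -12 (by strong duality, equal to the primal optimum)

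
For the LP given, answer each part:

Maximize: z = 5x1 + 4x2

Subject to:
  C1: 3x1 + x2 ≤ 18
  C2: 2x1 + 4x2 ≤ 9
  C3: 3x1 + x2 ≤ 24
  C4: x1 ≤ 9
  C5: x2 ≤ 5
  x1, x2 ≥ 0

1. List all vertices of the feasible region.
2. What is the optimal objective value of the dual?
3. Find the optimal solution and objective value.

1. (0, 0), (4.5, 0), (0, 2.25)
2. 22.5 (by strong duality, equal to the primal optimum)
3. x1 = 4.5, x2 = 0, z = 22.5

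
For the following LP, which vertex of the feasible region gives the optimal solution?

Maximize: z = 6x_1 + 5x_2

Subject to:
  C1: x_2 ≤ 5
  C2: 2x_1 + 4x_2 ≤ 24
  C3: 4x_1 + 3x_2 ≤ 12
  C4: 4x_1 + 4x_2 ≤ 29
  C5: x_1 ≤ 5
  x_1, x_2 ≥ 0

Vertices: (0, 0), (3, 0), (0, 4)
(0, 4) with z = 20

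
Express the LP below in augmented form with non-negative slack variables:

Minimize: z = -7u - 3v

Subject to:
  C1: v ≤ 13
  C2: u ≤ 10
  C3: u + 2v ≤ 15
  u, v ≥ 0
min z = -7u - 3v

s.t.
  v + s1 = 13
  u + s2 = 10
  u + 2v + s3 = 15
  u, v, s1, s2, s3 ≥ 0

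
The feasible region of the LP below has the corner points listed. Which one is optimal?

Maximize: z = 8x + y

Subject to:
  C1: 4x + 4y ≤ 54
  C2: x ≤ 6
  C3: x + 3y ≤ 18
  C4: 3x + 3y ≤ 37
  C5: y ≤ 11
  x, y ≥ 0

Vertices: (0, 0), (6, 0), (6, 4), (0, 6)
Evaluating z = 8x + y at each vertex:
  (0, 0): z = 0
  (6, 0): z = 48
  (6, 4): z = 52
  (0, 6): z = 6

The largest value is z = 52, attained at (6, 4).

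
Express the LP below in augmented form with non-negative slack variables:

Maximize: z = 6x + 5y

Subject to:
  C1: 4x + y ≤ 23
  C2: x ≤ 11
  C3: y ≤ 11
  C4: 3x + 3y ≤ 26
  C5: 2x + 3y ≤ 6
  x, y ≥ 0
max z = 6x + 5y

s.t.
  4x + y + s1 = 23
  x + s2 = 11
  y + s3 = 11
  3x + 3y + s4 = 26
  2x + 3y + s5 = 6
  x, y, s1, s2, s3, s4, s5 ≥ 0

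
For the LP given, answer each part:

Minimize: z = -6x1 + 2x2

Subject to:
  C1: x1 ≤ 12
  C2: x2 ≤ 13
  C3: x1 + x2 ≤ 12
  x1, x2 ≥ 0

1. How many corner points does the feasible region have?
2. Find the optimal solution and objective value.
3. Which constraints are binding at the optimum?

1. 3
2. x1 = 12, x2 = 0, z = -72
3. C1, C3, x2 ≥ 0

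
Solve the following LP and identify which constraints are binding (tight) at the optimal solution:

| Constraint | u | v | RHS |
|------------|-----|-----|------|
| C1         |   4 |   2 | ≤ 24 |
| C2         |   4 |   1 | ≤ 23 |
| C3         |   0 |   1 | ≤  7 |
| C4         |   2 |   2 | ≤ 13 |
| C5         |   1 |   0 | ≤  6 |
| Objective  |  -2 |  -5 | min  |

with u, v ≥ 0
Optimal: u = 0, v = 6.5
Slack at optimum:
  C1: slack = 11
  C2: slack = 16.5
  C3: slack = 0.5
  C4: slack = 0 (binding)
  C5: slack = 6
  u ≥ 0: u = 0 (binding)
  v ≥ 0: v = 6.5
Binding constraints: C4, u ≥ 0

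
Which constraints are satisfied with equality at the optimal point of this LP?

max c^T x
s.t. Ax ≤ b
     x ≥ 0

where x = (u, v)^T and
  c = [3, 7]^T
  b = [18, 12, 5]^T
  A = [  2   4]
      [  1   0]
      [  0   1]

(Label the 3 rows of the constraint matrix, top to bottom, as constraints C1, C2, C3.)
Optimal: u = 0, v = 4.5
Slack at optimum:
  C1: slack = 0 (binding)
  C2: slack = 12
  C3: slack = 0.5
  u ≥ 0: u = 0 (binding)
  v ≥ 0: v = 4.5
Binding constraints: C1, u ≥ 0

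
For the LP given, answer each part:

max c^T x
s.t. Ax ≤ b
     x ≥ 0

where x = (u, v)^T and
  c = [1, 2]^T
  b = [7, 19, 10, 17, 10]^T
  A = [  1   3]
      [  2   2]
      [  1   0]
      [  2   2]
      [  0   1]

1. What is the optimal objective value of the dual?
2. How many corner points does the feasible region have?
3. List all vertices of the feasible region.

1. 7 (by strong duality, equal to the primal optimum)
2. 3
3. (0, 0), (7, 0), (0, 2.333)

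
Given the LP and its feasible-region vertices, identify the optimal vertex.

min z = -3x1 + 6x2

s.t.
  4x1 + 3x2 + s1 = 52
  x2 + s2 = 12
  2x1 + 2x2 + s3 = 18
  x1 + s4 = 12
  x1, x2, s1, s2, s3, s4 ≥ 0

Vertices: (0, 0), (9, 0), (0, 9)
Evaluating z = -3x1 + 6x2 at each vertex:
  (0, 0): z = 0
  (9, 0): z = -27
  (0, 9): z = 54

The smallest value is z = -27, attained at (9, 0).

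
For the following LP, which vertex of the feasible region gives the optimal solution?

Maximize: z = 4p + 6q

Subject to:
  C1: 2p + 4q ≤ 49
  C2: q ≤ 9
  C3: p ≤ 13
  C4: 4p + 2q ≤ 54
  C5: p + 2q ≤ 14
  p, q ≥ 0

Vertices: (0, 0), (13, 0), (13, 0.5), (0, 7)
Evaluating z = 4p + 6q at each vertex:
  (0, 0): z = 0
  (13, 0): z = 52
  (13, 0.5): z = 55
  (0, 7): z = 42

The largest value is z = 55, attained at (13, 0.5).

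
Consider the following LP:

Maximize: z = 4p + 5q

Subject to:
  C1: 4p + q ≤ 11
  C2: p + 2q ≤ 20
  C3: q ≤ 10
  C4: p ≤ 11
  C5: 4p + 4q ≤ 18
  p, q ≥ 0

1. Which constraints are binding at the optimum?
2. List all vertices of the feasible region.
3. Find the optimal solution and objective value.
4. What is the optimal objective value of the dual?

1. C5, p ≥ 0
2. (0, 0), (2.75, 0), (2.167, 2.333), (0, 4.5)
3. p = 0, q = 4.5, z = 22.5
4. 22.5 (by strong duality, equal to the primal optimum)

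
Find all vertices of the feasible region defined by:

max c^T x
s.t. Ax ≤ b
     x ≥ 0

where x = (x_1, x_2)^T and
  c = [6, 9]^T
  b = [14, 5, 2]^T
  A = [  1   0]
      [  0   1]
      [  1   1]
Each vertex is the intersection of two constraint boundaries that also satisfies all remaining constraints:
  x_1 = 0 and x_2 = 0 → (0, 0)
  x_1 + x_2 = 2 and x_2 = 0 → (2, 0)
  x_1 + x_2 = 2 and x_1 = 0 → (0, 2)

Vertices: (0, 0), (2, 0), (0, 2)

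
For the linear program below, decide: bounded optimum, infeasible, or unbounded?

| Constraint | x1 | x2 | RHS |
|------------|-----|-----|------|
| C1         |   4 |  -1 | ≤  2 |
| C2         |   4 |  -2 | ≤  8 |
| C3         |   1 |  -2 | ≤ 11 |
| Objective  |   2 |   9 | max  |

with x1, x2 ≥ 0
Feasible point: (0, 0) satisfies every constraint, so the LP is feasible.
Direction d = (0, 1): for each constraint row a, a·d ≤ 0 —
  (4)(0) + (-1)(1) = -1 ≤ 0
  (4)(0) + (-2)(1) = -2 ≤ 0
  (1)(0) + (-2)(1) = -2 ≤ 0
and d ≥ 0, so (0, 0) + t·d stays feasible for every t ≥ 0. Along this ray z = 2x1 + 9x2 changes by 9 per unit t, so z → +∞.

Unbounded — the objective can increase without bound over the feasible region.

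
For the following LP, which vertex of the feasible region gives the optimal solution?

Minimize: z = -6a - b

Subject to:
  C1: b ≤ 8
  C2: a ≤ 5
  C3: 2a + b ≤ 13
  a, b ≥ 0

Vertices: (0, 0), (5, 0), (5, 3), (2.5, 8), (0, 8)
(5, 3) with z = -33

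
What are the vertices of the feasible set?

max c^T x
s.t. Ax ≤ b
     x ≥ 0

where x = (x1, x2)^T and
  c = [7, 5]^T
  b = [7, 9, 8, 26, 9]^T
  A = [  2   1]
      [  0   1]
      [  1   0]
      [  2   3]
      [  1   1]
Each vertex is the intersection of two constraint boundaries that also satisfies all remaining constraints:
  x1 = 0 and x2 = 0 → (0, 0)
  2x1 + x2 = 7 and x2 = 0 → (3.5, 0)
  2x1 + x2 = 7 and x1 = 0 → (0, 7)

Vertices: (0, 0), (3.5, 0), (0, 7)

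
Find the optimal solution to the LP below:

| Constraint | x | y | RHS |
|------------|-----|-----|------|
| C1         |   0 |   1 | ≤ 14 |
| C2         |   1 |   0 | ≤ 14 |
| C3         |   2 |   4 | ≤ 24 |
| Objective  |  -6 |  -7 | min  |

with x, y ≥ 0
x = 12, y = 0, z = -72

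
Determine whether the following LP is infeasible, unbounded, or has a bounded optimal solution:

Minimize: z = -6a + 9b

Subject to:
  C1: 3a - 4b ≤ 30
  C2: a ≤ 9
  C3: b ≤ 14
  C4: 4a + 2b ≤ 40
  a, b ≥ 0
The point (9, 0) satisfies every constraint, so the LP is feasible; the constraints give a ≤ 9 and b ≤ 14, which with a, b ≥ 0 keep the feasible region inside a bounded box. A feasible, bounded LP attains a finite optimum at a vertex.

Evaluating z = -6a + 9b at each vertex:
  (0, 0): z = 0
  (9, 0): z = -54
  (9, 2): z = -36
  (3, 14): z = 108
  (0, 14): z = 126

Feasible with finite optimum z* = -54 at (9, 0).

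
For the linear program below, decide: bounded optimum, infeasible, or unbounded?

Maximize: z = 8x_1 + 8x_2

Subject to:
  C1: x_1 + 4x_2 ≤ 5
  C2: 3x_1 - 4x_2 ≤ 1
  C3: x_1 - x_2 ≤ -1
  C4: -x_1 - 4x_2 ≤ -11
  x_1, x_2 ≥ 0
C1 requires x_1 + 4x_2 ≤ 5, while C4 (-x_1 - 4x_2 ≤ -11) is equivalent to x_1 + 4x_2 ≥ 11. Together they would need 11 ≤ x_1 + 4x_2 ≤ 5, which is impossible since 11 > 5. No point satisfies all constraints.

Infeasible: no point satisfies all constraints simultaneously.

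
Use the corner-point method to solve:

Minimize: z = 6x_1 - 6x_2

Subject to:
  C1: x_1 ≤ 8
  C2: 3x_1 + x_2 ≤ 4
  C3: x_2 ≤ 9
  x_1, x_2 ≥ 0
Each vertex is the intersection of two constraint boundaries that also satisfies all remaining constraints:
  x_1 = 0 and x_2 = 0 → (0, 0)
  3x_1 + x_2 = 4 and x_2 = 0 → (1.333, 0)
  3x_1 + x_2 = 4 and x_1 = 0 → (0, 4)

Evaluating z = 6x_1 - 6x_2 at each vertex:
  (0, 0): z = 0
  (1.333, 0): z = 8
  (0, 4): z = -24

The minimum is at (0, 4) with z = -24.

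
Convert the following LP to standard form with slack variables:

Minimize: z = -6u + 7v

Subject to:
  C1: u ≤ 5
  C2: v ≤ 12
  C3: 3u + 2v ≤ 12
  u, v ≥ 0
min z = -6u + 7v

s.t.
  u + s1 = 5
  v + s2 = 12
  3u + 2v + s3 = 12
  u, v, s1, s2, s3 ≥ 0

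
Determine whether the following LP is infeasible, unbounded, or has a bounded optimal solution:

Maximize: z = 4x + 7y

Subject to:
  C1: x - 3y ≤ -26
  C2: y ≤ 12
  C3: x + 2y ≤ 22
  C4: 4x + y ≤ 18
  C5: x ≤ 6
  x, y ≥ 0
The point (2, 10) satisfies every constraint, so the LP is feasible; the constraints give x ≤ 6 and y ≤ 12, which with x, y ≥ 0 keep the feasible region inside a bounded box. A feasible, bounded LP attains a finite optimum at a vertex.

Bounded optimum: z* = 78 at (2, 10).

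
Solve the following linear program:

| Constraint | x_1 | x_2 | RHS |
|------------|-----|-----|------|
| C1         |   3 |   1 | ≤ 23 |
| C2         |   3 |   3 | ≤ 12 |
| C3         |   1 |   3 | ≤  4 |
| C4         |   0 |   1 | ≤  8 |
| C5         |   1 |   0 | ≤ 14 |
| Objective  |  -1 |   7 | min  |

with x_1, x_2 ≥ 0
Each vertex is the intersection of two constraint boundaries that also satisfies all remaining constraints:
  x_1 = 0 and x_2 = 0 → (0, 0)
  3x_1 + 3x_2 = 12 and x_1 + 3x_2 = 4 → (4, 0)
  x_1 + 3x_2 = 4 and x_1 = 0 → (0, 1.333)

Evaluating z = -x_1 + 7x_2 at each vertex:
  (0, 0): z = 0
  (4, 0): z = -4
  (0, 1.333): z = 9.333

The minimum is at (4, 0) with z = -4.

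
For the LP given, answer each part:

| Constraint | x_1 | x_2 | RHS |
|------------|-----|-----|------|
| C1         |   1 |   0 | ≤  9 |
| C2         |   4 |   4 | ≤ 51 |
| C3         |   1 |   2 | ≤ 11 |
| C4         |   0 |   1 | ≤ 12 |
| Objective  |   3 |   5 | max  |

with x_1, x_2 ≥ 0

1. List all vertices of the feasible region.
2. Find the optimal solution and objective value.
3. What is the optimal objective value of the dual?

1. (0, 0), (9, 0), (9, 1), (0, 5.5)
2. x_1 = 9, x_2 = 1, z = 32
3. 32 (by strong duality, equal to the primal optimum)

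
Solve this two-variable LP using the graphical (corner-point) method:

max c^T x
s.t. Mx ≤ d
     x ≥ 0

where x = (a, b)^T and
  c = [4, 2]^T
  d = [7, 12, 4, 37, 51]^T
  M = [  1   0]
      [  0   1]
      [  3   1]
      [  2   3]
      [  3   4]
a = 0, b = 4, z = 8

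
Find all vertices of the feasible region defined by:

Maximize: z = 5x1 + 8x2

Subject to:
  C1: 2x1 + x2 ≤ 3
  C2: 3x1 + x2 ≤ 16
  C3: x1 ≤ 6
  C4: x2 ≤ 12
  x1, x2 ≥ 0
Each vertex is the intersection of two constraint boundaries that also satisfies all remaining constraints:
  x1 = 0 and x2 = 0 → (0, 0)
  2x1 + x2 = 3 and x2 = 0 → (1.5, 0)
  2x1 + x2 = 3 and x1 = 0 → (0, 3)

Vertices: (0, 0), (1.5, 0), (0, 3)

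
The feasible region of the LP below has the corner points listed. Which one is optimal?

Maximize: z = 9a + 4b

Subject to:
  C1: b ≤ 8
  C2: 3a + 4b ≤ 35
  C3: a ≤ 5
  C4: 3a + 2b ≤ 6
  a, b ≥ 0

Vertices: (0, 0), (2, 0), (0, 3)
Evaluating z = 9a + 4b at each vertex:
  (0, 0): z = 0
  (2, 0): z = 18
  (0, 3): z = 12

The largest value is z = 18, attained at (2, 0).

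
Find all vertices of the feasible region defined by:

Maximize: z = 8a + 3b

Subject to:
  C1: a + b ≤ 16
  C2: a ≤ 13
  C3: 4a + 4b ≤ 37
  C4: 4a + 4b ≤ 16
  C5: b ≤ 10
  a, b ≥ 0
Each vertex is the intersection of two constraint boundaries that also satisfies all remaining constraints:
  a = 0 and b = 0 → (0, 0)
  4a + 4b = 16 and b = 0 → (4, 0)
  4a + 4b = 16 and a = 0 → (0, 4)

Vertices: (0, 0), (4, 0), (0, 4)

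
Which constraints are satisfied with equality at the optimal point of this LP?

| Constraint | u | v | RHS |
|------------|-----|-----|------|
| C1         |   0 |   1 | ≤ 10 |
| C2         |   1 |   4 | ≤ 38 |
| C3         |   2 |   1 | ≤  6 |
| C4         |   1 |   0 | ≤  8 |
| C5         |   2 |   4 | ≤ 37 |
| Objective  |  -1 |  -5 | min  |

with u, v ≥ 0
Optimal: u = 0, v = 6
Slack at optimum:
  C1: slack = 4
  C2: slack = 14
  C3: slack = 0 (binding)
  C4: slack = 8
  C5: slack = 13
  u ≥ 0: u = 0 (binding)
  v ≥ 0: v = 6
Binding constraints: C3, u ≥ 0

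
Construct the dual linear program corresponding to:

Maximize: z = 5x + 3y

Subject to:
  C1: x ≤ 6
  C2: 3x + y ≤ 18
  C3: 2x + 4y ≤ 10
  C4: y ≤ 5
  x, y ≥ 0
Minimize: z = 6y1 + 18y2 + 10y3 + 5y4

Subject to:
  C1: -y1 - 3y2 - 2y3 ≤ -5
  C2: -y2 - 4y3 - y4 ≤ -3
  y1, y2, y3, y4 ≥ 0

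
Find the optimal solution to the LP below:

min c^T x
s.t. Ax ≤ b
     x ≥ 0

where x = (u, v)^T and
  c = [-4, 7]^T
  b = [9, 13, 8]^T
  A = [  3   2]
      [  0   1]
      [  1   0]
u = 3, v = 0, z = -12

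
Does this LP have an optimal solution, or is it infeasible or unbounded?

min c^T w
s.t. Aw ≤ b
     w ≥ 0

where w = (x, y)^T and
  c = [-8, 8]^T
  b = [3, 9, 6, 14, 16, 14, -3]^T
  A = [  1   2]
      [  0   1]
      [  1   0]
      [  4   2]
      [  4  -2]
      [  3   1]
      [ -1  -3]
The point (3, 0) satisfies every constraint, so the LP is feasible; the constraints give x ≤ 6 and y ≤ 9, which with x, y ≥ 0 keep the feasible region inside a bounded box. A feasible, bounded LP attains a finite optimum at a vertex.

Evaluating z = -8x + 8y at each vertex:
  (3, 0): z = -24
  (0, 1.5): z = 12
  (0, 1): z = 8

The LP has an optimal solution: (3, 0) with z = -24.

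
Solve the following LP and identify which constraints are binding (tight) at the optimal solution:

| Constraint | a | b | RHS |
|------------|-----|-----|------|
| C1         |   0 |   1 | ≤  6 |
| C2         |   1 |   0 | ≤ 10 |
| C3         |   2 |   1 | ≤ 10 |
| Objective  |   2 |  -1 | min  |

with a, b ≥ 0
Optimal: a = 0, b = 6
Binding: C1, a ≥ 0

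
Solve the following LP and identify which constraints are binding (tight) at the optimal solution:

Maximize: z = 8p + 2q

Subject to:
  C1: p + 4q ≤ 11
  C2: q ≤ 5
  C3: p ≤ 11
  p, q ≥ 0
Optimal: p = 11, q = 0
Slack at optimum:
  C1: slack = 0 (binding)
  C2: slack = 5
  C3: slack = 0 (binding)
  p ≥ 0: p = 11
  q ≥ 0: q = 0 (binding)
Binding constraints: C1, C3, q ≥ 0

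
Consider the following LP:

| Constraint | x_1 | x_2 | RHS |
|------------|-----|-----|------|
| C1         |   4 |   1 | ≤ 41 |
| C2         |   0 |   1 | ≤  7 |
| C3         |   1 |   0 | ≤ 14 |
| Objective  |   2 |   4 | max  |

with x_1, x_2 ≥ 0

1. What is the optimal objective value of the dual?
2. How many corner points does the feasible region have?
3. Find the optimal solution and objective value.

1. 45 (by strong duality, equal to the primal optimum)
2. 4
3. x_1 = 8.5, x_2 = 7, z = 45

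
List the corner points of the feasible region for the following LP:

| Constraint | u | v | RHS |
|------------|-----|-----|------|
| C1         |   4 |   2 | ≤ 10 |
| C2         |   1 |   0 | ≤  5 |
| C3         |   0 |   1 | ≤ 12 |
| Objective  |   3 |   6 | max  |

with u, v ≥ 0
Each vertex is the intersection of two constraint boundaries that also satisfies all remaining constraints:
  u = 0 and v = 0 → (0, 0)
  4u + 2v = 10 and v = 0 → (2.5, 0)
  4u + 2v = 10 and u = 0 → (0, 5)

Vertices: (0, 0), (2.5, 0), (0, 5)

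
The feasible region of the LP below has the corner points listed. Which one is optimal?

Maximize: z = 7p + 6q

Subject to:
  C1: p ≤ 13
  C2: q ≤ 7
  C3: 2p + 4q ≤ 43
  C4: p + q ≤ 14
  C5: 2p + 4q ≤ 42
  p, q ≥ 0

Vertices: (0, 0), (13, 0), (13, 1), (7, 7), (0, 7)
(13, 1) with z = 97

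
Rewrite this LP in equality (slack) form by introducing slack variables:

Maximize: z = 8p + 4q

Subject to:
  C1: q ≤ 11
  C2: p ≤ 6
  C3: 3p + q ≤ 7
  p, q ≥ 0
max z = 8p + 4q

s.t.
  q + s1 = 11
  p + s2 = 6
  3p + q + s3 = 7
  p, q, s1, s2, s3 ≥ 0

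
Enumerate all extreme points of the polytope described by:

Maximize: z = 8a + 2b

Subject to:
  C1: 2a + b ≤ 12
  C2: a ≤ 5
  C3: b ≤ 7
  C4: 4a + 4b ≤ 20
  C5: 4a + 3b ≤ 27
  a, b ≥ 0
Each vertex is the intersection of two constraint boundaries that also satisfies all remaining constraints:
  a = 0 and b = 0 → (0, 0)
  a = 5 and 4a + 4b = 20 → (5, 0)
  4a + 4b = 20 and a = 0 → (0, 5)

Vertices: (0, 0), (5, 0), (0, 5)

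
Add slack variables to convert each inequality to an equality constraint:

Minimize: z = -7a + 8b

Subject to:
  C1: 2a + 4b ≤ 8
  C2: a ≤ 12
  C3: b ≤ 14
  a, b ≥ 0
min z = -7a + 8b

s.t.
  2a + 4b + s1 = 8
  a + s2 = 12
  b + s3 = 14
  a, b, s1, s2, s3 ≥ 0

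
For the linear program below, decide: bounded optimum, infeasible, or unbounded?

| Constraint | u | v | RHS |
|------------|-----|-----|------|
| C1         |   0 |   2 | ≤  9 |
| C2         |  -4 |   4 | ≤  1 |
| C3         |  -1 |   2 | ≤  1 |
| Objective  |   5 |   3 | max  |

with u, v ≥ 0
Feasible point: (0, 0) satisfies every constraint, so the LP is feasible.
Direction d = (1, 0): for each constraint row a, a·d ≤ 0 —
  (0)(1) + (2)(0) = 0 ≤ 0
  (-4)(1) + (4)(0) = -4 ≤ 0
  (-1)(1) + (2)(0) = -1 ≤ 0
and d ≥ 0, so (0, 0) + t·d stays feasible for every t ≥ 0. Along this ray z = 5u + 3v changes by 5 per unit t, so z → +∞.

The LP is unbounded; z can be made arbitrarily large.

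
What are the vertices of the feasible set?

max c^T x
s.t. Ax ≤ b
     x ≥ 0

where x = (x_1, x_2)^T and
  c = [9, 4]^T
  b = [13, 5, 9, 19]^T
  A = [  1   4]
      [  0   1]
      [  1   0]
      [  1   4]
Each vertex is the intersection of two constraint boundaries that also satisfies all remaining constraints:
  x_1 = 0 and x_2 = 0 → (0, 0)
  x_1 = 9 and x_2 = 0 → (9, 0)
  x_1 + 4x_2 = 13 and x_1 = 9 → (9, 1)
  x_1 + 4x_2 = 13 and x_1 = 0 → (0, 3.25)

Vertices: (0, 0), (9, 0), (9, 1), (0, 3.25)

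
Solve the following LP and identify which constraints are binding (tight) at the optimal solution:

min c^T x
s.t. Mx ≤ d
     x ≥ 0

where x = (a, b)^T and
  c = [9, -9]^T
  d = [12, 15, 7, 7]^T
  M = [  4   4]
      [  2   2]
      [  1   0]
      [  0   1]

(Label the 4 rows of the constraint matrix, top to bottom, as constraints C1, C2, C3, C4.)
Optimal: a = 0, b = 3
Slack at optimum:
  C1: slack = 0 (binding)
  C2: slack = 9
  C3: slack = 7
  C4: slack = 4
  a ≥ 0: a = 0 (binding)
  b ≥ 0: b = 3
Binding constraints: C1, a ≥ 0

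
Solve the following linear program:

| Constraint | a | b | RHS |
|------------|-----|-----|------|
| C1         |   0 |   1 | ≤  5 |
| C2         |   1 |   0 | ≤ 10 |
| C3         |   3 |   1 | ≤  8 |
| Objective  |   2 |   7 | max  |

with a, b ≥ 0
a = 1, b = 5, z = 37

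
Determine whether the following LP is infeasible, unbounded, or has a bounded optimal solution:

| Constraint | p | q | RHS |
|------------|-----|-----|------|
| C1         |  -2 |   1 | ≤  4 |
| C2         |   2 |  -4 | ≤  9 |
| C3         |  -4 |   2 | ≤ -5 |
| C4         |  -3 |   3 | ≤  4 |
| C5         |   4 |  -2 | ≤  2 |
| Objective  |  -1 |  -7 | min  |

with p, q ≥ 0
C5 requires 4p - 2q ≤ 2, while C3 (-4p + 2q ≤ -5) is equivalent to 4p - 2q ≥ 5. Together they would need 5 ≤ 4p - 2q ≤ 2, which is impossible since 5 > 2. No point satisfies all constraints.

Infeasible — the constraint set is empty.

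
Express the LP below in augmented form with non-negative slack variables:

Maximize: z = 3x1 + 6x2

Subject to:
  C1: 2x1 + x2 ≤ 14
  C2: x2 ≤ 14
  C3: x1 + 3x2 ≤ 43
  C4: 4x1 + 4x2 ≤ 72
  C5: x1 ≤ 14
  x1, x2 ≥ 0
max z = 3x1 + 6x2

s.t.
  2x1 + x2 + s1 = 14
  x2 + s2 = 14
  x1 + 3x2 + s3 = 43
  4x1 + 4x2 + s4 = 72
  x1 + s5 = 14
  x1, x2, s1, s2, s3, s4, s5 ≥ 0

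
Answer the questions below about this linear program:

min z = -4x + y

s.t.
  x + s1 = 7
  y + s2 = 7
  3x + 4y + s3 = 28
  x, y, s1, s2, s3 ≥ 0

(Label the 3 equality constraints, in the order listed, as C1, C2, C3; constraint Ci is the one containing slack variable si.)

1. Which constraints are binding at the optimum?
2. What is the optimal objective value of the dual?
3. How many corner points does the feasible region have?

1. C1, y ≥ 0
2. -28 (by strong duality, equal to the primal optimum)
3. 4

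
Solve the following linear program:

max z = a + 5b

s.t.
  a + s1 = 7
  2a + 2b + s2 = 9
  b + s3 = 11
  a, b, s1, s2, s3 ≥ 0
Each vertex is the intersection of two constraint boundaries that also satisfies all remaining constraints:
  a = 0 and b = 0 → (0, 0)
  2a + 2b = 9 and b = 0 → (4.5, 0)
  2a + 2b = 9 and a = 0 → (0, 4.5)

Evaluating z = a + 5b at each vertex:
  (0, 0): z = 0
  (4.5, 0): z = 4.5
  (0, 4.5): z = 22.5

The maximum is at (0, 4.5) with z = 22.5.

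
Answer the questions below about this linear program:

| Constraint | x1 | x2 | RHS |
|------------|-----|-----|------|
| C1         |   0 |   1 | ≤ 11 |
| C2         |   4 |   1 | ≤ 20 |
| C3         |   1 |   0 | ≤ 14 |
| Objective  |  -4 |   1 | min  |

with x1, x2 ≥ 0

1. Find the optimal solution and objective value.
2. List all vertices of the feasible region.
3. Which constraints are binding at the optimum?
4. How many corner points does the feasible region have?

1. x1 = 5, x2 = 0, z = -20
2. (0, 0), (5, 0), (2.25, 11), (0, 11)
3. C2, x2 ≥ 0
4. 4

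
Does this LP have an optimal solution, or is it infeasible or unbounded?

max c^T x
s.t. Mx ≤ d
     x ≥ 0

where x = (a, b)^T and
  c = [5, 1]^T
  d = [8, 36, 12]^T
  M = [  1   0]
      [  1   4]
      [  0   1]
The point (8, 7) satisfies every constraint, so the LP is feasible; the constraints give a ≤ 8 and b ≤ 12, which with a, b ≥ 0 keep the feasible region inside a bounded box. A feasible, bounded LP attains a finite optimum at a vertex.

The LP has an optimal solution: (8, 7) with z = 47.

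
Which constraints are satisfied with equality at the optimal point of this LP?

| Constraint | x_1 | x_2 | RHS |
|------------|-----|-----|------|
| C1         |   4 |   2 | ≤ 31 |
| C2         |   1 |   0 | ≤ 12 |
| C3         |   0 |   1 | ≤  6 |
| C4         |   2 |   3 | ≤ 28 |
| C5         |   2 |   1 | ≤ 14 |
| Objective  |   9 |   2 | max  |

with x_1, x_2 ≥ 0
Optimal: x_1 = 7, x_2 = 0
Slack at optimum:
  C1: slack = 3
  C2: slack = 5
  C3: slack = 6
  C4: slack = 14
  C5: slack = 0 (binding)
  x_1 ≥ 0: x_1 = 7
  x_2 ≥ 0: x_2 = 0 (binding)
Binding constraints: C5, x_2 ≥ 0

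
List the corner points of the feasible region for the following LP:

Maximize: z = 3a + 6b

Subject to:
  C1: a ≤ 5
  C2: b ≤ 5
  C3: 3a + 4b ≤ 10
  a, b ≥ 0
Each vertex is the intersection of two constraint boundaries that also satisfies all remaining constraints:
  a = 0 and b = 0 → (0, 0)
  3a + 4b = 10 and b = 0 → (3.333, 0)
  3a + 4b = 10 and a = 0 → (0, 2.5)

Vertices: (0, 0), (3.333, 0), (0, 2.5)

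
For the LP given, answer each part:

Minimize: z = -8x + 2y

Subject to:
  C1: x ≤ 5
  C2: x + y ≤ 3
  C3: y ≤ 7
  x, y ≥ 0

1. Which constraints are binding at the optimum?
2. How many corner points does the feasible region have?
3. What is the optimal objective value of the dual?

1. C2, y ≥ 0
2. 3
3. -24 (by strong duality, equal to the primal optimum)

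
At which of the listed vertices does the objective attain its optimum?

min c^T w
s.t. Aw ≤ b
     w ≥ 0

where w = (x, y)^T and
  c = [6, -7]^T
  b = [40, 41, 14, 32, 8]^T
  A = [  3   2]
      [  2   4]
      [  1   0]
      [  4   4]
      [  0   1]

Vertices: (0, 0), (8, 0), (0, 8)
(0, 8) with z = -56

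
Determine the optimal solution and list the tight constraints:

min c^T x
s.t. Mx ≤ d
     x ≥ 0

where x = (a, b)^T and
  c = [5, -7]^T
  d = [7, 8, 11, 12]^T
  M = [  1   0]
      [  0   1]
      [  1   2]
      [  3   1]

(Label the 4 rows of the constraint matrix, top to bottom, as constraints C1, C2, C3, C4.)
Optimal: a = 0, b = 5.5
Slack at optimum:
  C1: slack = 7
  C2: slack = 2.5
  C3: slack = 0 (binding)
  C4: slack = 6.5
  a ≥ 0: a = 0 (binding)
  b ≥ 0: b = 5.5
Binding constraints: C3, a ≥ 0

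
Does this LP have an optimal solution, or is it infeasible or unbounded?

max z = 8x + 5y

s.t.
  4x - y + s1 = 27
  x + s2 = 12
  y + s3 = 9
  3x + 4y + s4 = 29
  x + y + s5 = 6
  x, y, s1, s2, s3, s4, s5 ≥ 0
The point (6, 0) satisfies every constraint, so the LP is feasible; the constraints give x ≤ 12 and y ≤ 9, which with x, y ≥ 0 keep the feasible region inside a bounded box. A feasible, bounded LP attains a finite optimum at a vertex.

Evaluating z = 8x + 5y at each vertex:
  (0, 0): z = 0
  (6, 0): z = 48
  (0, 6): z = 30

Bounded optimum: z* = 48 at (6, 0).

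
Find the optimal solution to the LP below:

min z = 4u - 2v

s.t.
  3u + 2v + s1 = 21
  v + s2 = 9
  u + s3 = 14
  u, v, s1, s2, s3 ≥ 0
u = 0, v = 9, z = -18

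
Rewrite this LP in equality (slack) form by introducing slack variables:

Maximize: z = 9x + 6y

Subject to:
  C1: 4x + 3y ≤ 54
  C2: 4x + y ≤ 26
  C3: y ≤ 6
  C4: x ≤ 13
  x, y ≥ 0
max z = 9x + 6y

s.t.
  4x + 3y + s1 = 54
  4x + y + s2 = 26
  y + s3 = 6
  x + s4 = 13
  x, y, s1, s2, s3, s4 ≥ 0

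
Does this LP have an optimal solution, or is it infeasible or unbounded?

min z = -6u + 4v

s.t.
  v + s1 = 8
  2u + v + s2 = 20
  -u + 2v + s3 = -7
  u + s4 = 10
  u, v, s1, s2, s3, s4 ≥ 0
The point (10, 0) satisfies every constraint, so the LP is feasible; the constraints give u ≤ 10 and v ≤ 8, which with u, v ≥ 0 keep the feasible region inside a bounded box. A feasible, bounded LP attains a finite optimum at a vertex.

Evaluating z = -6u + 4v at each vertex:
  (7, 0): z = -42
  (10, 0): z = -60
  (9.4, 1.2): z = -51.6

Feasible with finite optimum z* = -60 at (10, 0).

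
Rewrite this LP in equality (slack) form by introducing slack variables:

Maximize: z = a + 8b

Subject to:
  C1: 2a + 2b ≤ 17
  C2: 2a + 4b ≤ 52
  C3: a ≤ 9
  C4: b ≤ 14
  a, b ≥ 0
max z = a + 8b

s.t.
  2a + 2b + s1 = 17
  2a + 4b + s2 = 52
  a + s3 = 9
  b + s4 = 14
  a, b, s1, s2, s3, s4 ≥ 0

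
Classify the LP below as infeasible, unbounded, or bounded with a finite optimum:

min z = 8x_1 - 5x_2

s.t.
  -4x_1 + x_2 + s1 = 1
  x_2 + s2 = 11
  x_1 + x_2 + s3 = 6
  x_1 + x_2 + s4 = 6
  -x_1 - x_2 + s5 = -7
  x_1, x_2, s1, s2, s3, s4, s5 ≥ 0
The row x_1 + x_2 + s3 = 6 with s3 ≥ 0 requires x_1 + x_2 ≤ 6, while the row -x_1 - x_2 + s5 = -7 with s5 ≥ 0 is equivalent to x_1 + x_2 ≥ 7. Together they would need 7 ≤ x_1 + x_2 ≤ 6, which is impossible since 7 > 6. No point satisfies all constraints.

Infeasible — the constraint set is empty.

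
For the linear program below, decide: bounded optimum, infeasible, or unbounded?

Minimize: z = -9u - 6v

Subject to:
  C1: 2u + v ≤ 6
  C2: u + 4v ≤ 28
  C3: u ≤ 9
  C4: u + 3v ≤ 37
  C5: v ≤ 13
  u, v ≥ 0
The point (0, 6) satisfies every constraint, so the LP is feasible; the constraints give u ≤ 9 and v ≤ 13, which with u, v ≥ 0 keep the feasible region inside a bounded box. A feasible, bounded LP attains a finite optimum at a vertex.

Evaluating z = -9u - 6v at each vertex:
  (0, 0): z = 0
  (3, 0): z = -27
  (0, 6): z = -36

Bounded optimum: z* = -36 at (0, 6).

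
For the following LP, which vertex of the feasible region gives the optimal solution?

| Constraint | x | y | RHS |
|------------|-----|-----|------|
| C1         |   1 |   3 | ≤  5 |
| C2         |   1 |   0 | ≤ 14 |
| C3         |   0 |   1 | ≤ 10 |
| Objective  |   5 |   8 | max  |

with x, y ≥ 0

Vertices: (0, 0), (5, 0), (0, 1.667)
(5, 0) with z = 25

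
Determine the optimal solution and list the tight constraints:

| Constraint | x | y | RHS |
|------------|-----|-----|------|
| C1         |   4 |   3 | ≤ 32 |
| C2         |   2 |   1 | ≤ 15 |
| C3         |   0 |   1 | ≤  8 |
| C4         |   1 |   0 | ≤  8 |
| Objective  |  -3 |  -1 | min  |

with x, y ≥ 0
Optimal: x = 7.5, y = 0
Binding: C2, y ≥ 0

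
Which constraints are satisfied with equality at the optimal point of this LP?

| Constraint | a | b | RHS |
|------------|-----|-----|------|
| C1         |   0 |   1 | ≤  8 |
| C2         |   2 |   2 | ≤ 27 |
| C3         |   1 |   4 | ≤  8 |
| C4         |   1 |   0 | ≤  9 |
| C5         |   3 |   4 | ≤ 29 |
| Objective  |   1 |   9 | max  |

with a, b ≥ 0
Optimal: a = 0, b = 2
Slack at optimum:
  C1: slack = 6
  C2: slack = 23
  C3: slack = 0 (binding)
  C4: slack = 9
  C5: slack = 21
  a ≥ 0: a = 0 (binding)
  b ≥ 0: b = 2
Binding constraints: C3, a ≥ 0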